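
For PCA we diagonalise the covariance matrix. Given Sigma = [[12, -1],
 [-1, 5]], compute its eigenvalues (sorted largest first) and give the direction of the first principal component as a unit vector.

Step 1 — characteristic polynomial of 2×2 Sigma:
  det(Sigma - λI) = λ² - trace · λ + det = 0.
  trace = 12 + 5 = 17, det = 12·5 - (-1)² = 59.
Step 2 — discriminant:
  Δ = trace² - 4·det = 289 - 236 = 53.
Step 3 — eigenvalues:
  λ = (trace ± √Δ)/2 = (17 ± 7.2801)/2,
  λ_1 = 12.1401,  λ_2 = 4.8599.

Step 4 — unit eigenvector for λ_1: solve (Sigma - λ_1 I)v = 0. First row:
  (12 - 12.1401)·v_x + (-1)·v_y = 0, i.e. (-0.1401)·v_x + (-1)·v_y = 0,
  so v ∝ (b, λ_1 - a) = (-1, 0.1401); multiply by -1 so the first entry is positive: u = (1, -0.1401).
  ||u|| = √((1)² + (-0.1401)²) = √(1.0196) ≈ 1.0098,
  v_1 = u/||u|| ≈ (0.9903, -0.1387) (||v_1|| = 1).

λ_1 = 12.1401,  λ_2 = 4.8599;  v_1 ≈ (0.9903, -0.1387)


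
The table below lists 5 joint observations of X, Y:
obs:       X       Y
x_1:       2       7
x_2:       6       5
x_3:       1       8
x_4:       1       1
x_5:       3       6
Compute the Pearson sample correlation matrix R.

Step 1 — column means:
  mean(X) = (2 + 6 + 1 + 1 + 3) / 5 = 13/5 = 2.6
  mean(Y) = (7 + 5 + 8 + 1 + 6) / 5 = 27/5 = 5.4

Step 2 — sample variances and covariances s[i,j] = (1/(n-1)) · Σ_k (x_{k,i} - mean_i) · (x_{k,j} - mean_j), with n-1 = 4:
  s[X,X] = ((-0.6)·(-0.6) + (3.4)·(3.4) + (-1.6)·(-1.6) + (-1.6)·(-1.6) + (0.4)·(0.4)) / 4 = 17.2/4 = 4.3
  s[X,Y] = ((-0.6)·(1.6) + (3.4)·(-0.4) + (-1.6)·(2.6) + (-1.6)·(-4.4) + (0.4)·(0.6)) / 4 = 0.8/4 = 0.2
  s[Y,Y] = ((1.6)·(1.6) + (-0.4)·(-0.4) + (2.6)·(2.6) + (-4.4)·(-4.4) + (0.6)·(0.6)) / 4 = 29.2/4 = 7.3
  Sample standard deviations s_i = √(s[i,i]):
  s(X) = √(4.3) = 2.0736
  s(Y) = √(7.3) = 2.7019

Step 3 — r_{ij} = s_{ij} / (s_i · s_j):
  r[X,X] = 1 (diagonal).
  r[X,Y] = 0.2 / (2.0736 · 2.7019) = 0.2 / 5.6027 = 0.0357
  r[Y,Y] = 1 (diagonal).

R is symmetric with unit diagonal. Assembling:

R = [[1, 0.0357],
 [0.0357, 1]]


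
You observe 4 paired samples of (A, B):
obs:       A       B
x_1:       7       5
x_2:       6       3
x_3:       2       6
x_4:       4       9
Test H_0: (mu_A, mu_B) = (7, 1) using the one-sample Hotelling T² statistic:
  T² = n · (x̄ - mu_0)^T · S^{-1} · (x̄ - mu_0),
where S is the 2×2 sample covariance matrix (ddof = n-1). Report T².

Step 1 — sample mean vector:
  mean(A) = (7 + 6 + 2 + 4) / 4 = 19/4 = 4.75
  mean(B) = (5 + 3 + 6 + 9) / 4 = 23/4 = 5.75
  x̄ = (4.75, 5.75),  deviation x̄ - mu_0 = (4.75, 5.75) - (7, 1) = (-2.25, 4.75).

Step 2 — sample covariance matrix, S[i,j] = (1/(n-1)) · Σ_k (x_{k,i} - mean_i) · (x_{k,j} - mean_j), divisor n-1 = 3:
  S[A,A] = ((2.25)·(2.25) + (1.25)·(1.25) + (-2.75)·(-2.75) + (-0.75)·(-0.75)) / 3 = 14.75/3 = 4.9167
  S[A,B] = ((2.25)·(-0.75) + (1.25)·(-2.75) + (-2.75)·(0.25) + (-0.75)·(3.25)) / 3 = -8.25/3 = -2.75
  S[B,B] = ((-0.75)·(-0.75) + (-2.75)·(-2.75) + (0.25)·(0.25) + (3.25)·(3.25)) / 3 = 18.75/3 = 6.25
  S = [[4.9167, -2.75],
 [-2.75, 6.25]].

Step 3 — invert S. det(S) = 4.9167·6.25 - (-2.75)² = 23.1667.
  S^{-1} = (1/det) · [[d, -b], [-b, a]] = [[0.2698, 0.1187],
 [0.1187, 0.2122]].

Step 4 — quadratic form (x̄ - mu_0)^T · S^{-1} · (x̄ - mu_0):
  S^{-1} · (x̄ - mu_0) = (-0.0432, 0.741),
  (x̄ - mu_0)^T · [...] = (-2.25)·(-0.0432) + (4.75)·(0.741) = 3.6169.

Step 5 — scale by n: T² = 4 · 3.6169 = 14.4676.

T² ≈ 14.4676


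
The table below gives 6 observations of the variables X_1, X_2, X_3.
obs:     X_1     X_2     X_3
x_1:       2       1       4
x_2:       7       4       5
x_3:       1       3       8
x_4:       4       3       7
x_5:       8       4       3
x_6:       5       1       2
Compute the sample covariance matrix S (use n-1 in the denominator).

Step 1 — column means:
  mean(X_1) = (2 + 7 + 1 + 4 + 8 + 5) / 6 = 27/6 = 4.5
  mean(X_2) = (1 + 4 + 3 + 3 + 4 + 1) / 6 = 16/6 = 2.6667
  mean(X_3) = (4 + 5 + 8 + 7 + 3 + 2) / 6 = 29/6 = 4.8333

Step 2 — sample covariance S[i,j] = (1/(n-1)) · Σ_k (x_{k,i} - mean_i) · (x_{k,j} - mean_j), with n-1 = 5.
  S[X_1,X_1] = ((-2.5)·(-2.5) + (2.5)·(2.5) + (-3.5)·(-3.5) + (-0.5)·(-0.5) + (3.5)·(3.5) + (0.5)·(0.5)) / 5 = 37.5/5 = 7.5
  S[X_1,X_2] = ((-2.5)·(-1.6667) + (2.5)·(1.3333) + (-3.5)·(0.3333) + (-0.5)·(0.3333) + (3.5)·(1.3333) + (0.5)·(-1.6667)) / 5 = 10/5 = 2
  S[X_1,X_3] = ((-2.5)·(-0.8333) + (2.5)·(0.1667) + (-3.5)·(3.1667) + (-0.5)·(2.1667) + (3.5)·(-1.8333) + (0.5)·(-2.8333)) / 5 = -17.5/5 = -3.5
  S[X_2,X_2] = ((-1.6667)·(-1.6667) + (1.3333)·(1.3333) + (0.3333)·(0.3333) + (0.3333)·(0.3333) + (1.3333)·(1.3333) + (-1.6667)·(-1.6667)) / 5 = 9.3333/5 = 1.8667
  S[X_2,X_3] = ((-1.6667)·(-0.8333) + (1.3333)·(0.1667) + (0.3333)·(3.1667) + (0.3333)·(2.1667) + (1.3333)·(-1.8333) + (-1.6667)·(-2.8333)) / 5 = 5.6667/5 = 1.1333
  S[X_3,X_3] = ((-0.8333)·(-0.8333) + (0.1667)·(0.1667) + (3.1667)·(3.1667) + (2.1667)·(2.1667) + (-1.8333)·(-1.8333) + (-2.8333)·(-2.8333)) / 5 = 26.8333/5 = 5.3667

S is symmetric (S[j,i] = S[i,j]). Assembling:

S = [[7.5, 2, -3.5],
 [2, 1.8667, 1.1333],
 [-3.5, 1.1333, 5.3667]]


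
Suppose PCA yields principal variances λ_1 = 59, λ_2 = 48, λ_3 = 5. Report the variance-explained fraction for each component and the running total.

Step 1 — total variance = trace(Sigma) = Σ λ_i = 59 + 48 + 5 = 112.

Step 2 — fraction explained by component i = λ_i / Σ λ:
  PC1: 59/112 = 0.5268
  PC2: 48/112 = 0.4286
  PC3: 5/112 = 0.0446

Step 3 — cumulative fraction after k components = (λ_1 + ... + λ_k) / Σ λ:
  k = 1: 59/112 = 0.5268
  k = 2: (59 + 48)/112 = 107/112 = 0.9554
  k = 3: (59 + 48 + 5)/112 = 112/112 = 1

Summary (fraction, with percent):

explained: PC1 0.5268 (52.68%), PC2 0.4286 (42.86%), PC3 0.0446 (4.46%);  cumulative: 0.5268, 0.9554, 1


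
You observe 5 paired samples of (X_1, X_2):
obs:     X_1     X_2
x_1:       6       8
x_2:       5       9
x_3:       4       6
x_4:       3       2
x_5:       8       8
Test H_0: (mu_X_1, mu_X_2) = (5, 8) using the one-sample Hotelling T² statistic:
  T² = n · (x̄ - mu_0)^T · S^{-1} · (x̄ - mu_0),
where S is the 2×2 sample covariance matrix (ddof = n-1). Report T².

Step 1 — sample mean vector:
  mean(X_1) = (6 + 5 + 4 + 3 + 8) / 5 = 26/5 = 5.2
  mean(X_2) = (8 + 9 + 6 + 2 + 8) / 5 = 33/5 = 6.6
  x̄ = (5.2, 6.6),  deviation x̄ - mu_0 = (5.2, 6.6) - (5, 8) = (0.2, -1.4).

Step 2 — sample covariance matrix, S[i,j] = (1/(n-1)) · Σ_k (x_{k,i} - mean_i) · (x_{k,j} - mean_j), divisor n-1 = 4:
  S[X_1,X_1] = ((0.8)·(0.8) + (-0.2)·(-0.2) + (-1.2)·(-1.2) + (-2.2)·(-2.2) + (2.8)·(2.8)) / 4 = 14.8/4 = 3.7
  S[X_1,X_2] = ((0.8)·(1.4) + (-0.2)·(2.4) + (-1.2)·(-0.6) + (-2.2)·(-4.6) + (2.8)·(1.4)) / 4 = 15.4/4 = 3.85
  S[X_2,X_2] = ((1.4)·(1.4) + (2.4)·(2.4) + (-0.6)·(-0.6) + (-4.6)·(-4.6) + (1.4)·(1.4)) / 4 = 31.2/4 = 7.8
  S = [[3.7, 3.85],
 [3.85, 7.8]].

Step 3 — invert S. det(S) = 3.7·7.8 - (3.85)² = 14.0375.
  S^{-1} = (1/det) · [[d, -b], [-b, a]] = [[0.5557, -0.2743],
 [-0.2743, 0.2636]].

Step 4 — quadratic form (x̄ - mu_0)^T · S^{-1} · (x̄ - mu_0):
  S^{-1} · (x̄ - mu_0) = (0.4951, -0.4239),
  (x̄ - mu_0)^T · [...] = (0.2)·(0.4951) + (-1.4)·(-0.4239) = 0.6924.

Step 5 — scale by n: T² = 5 · 0.6924 = 3.4622.

T² ≈ 3.4622


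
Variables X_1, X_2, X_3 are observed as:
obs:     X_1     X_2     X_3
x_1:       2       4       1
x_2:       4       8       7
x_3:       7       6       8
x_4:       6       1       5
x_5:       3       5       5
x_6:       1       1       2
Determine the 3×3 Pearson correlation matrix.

Step 1 — column means:
  mean(X_1) = (2 + 4 + 7 + 6 + 3 + 1) / 6 = 23/6 = 3.8333
  mean(X_2) = (4 + 8 + 6 + 1 + 5 + 1) / 6 = 25/6 = 4.1667
  mean(X_3) = (1 + 7 + 8 + 5 + 5 + 2) / 6 = 28/6 = 4.6667

Step 2 — sample variances and covariances s[i,j] = (1/(n-1)) · Σ_k (x_{k,i} - mean_i) · (x_{k,j} - mean_j), with n-1 = 5:
  s[X_1,X_1] = ((-1.8333)·(-1.8333) + (0.1667)·(0.1667) + (3.1667)·(3.1667) + (2.1667)·(2.1667) + (-0.8333)·(-0.8333) + (-2.8333)·(-2.8333)) / 5 = 26.8333/5 = 5.3667
  s[X_1,X_2] = ((-1.8333)·(-0.1667) + (0.1667)·(3.8333) + (3.1667)·(1.8333) + (2.1667)·(-3.1667) + (-0.8333)·(0.8333) + (-2.8333)·(-3.1667)) / 5 = 8.1667/5 = 1.6333
  s[X_1,X_3] = ((-1.8333)·(-3.6667) + (0.1667)·(2.3333) + (3.1667)·(3.3333) + (2.1667)·(0.3333) + (-0.8333)·(0.3333) + (-2.8333)·(-2.6667)) / 5 = 25.6667/5 = 5.1333
  s[X_2,X_2] = ((-0.1667)·(-0.1667) + (3.8333)·(3.8333) + (1.8333)·(1.8333) + (-3.1667)·(-3.1667) + (0.8333)·(0.8333) + (-3.1667)·(-3.1667)) / 5 = 38.8333/5 = 7.7667
  s[X_2,X_3] = ((-0.1667)·(-3.6667) + (3.8333)·(2.3333) + (1.8333)·(3.3333) + (-3.1667)·(0.3333) + (0.8333)·(0.3333) + (-3.1667)·(-2.6667)) / 5 = 23.3333/5 = 4.6667
  s[X_3,X_3] = ((-3.6667)·(-3.6667) + (2.3333)·(2.3333) + (3.3333)·(3.3333) + (0.3333)·(0.3333) + (0.3333)·(0.3333) + (-2.6667)·(-2.6667)) / 5 = 37.3333/5 = 7.4667
  Sample standard deviations s_i = √(s[i,i]):
  s(X_1) = √(5.3667) = 2.3166
  s(X_2) = √(7.7667) = 2.7869
  s(X_3) = √(7.4667) = 2.7325

Step 3 — r_{ij} = s_{ij} / (s_i · s_j):
  r[X_1,X_1] = 1 (diagonal).
  r[X_1,X_2] = 1.6333 / (2.3166 · 2.7869) = 1.6333 / 6.4561 = 0.253
  r[X_1,X_3] = 5.1333 / (2.3166 · 2.7325) = 5.1333 / 6.3302 = 0.8109
  r[X_2,X_2] = 1 (diagonal).
  r[X_2,X_3] = 4.6667 / (2.7869 · 2.7325) = 4.6667 / 7.6152 = 0.6128
  r[X_3,X_3] = 1 (diagonal).

R is symmetric with unit diagonal. Assembling:

R = [[1, 0.253, 0.8109],
 [0.253, 1, 0.6128],
 [0.8109, 0.6128, 1]]


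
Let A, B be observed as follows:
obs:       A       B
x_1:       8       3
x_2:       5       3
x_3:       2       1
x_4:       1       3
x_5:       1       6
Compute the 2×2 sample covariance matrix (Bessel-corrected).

Step 1 — column means:
  mean(A) = (8 + 5 + 2 + 1 + 1) / 5 = 17/5 = 3.4
  mean(B) = (3 + 3 + 1 + 3 + 6) / 5 = 16/5 = 3.2

Step 2 — sample covariance S[i,j] = (1/(n-1)) · Σ_k (x_{k,i} - mean_i) · (x_{k,j} - mean_j), with n-1 = 4.
  S[A,A] = ((4.6)·(4.6) + (1.6)·(1.6) + (-1.4)·(-1.4) + (-2.4)·(-2.4) + (-2.4)·(-2.4)) / 4 = 37.2/4 = 9.3
  S[A,B] = ((4.6)·(-0.2) + (1.6)·(-0.2) + (-1.4)·(-2.2) + (-2.4)·(-0.2) + (-2.4)·(2.8)) / 4 = -4.4/4 = -1.1
  S[B,B] = ((-0.2)·(-0.2) + (-0.2)·(-0.2) + (-2.2)·(-2.2) + (-0.2)·(-0.2) + (2.8)·(2.8)) / 4 = 12.8/4 = 3.2

S is symmetric (S[j,i] = S[i,j]). Assembling:

S = [[9.3, -1.1],
 [-1.1, 3.2]]


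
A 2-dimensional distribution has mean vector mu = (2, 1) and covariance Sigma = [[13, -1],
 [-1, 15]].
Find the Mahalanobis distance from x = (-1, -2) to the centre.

Step 1 — centre the observation: (x - mu) = (-3, -3).

Step 2 — invert Sigma. det(Sigma) = 13·15 - (-1)² = 194.
  Sigma^{-1} = (1/det) · [[d, -b], [-b, a]] = [[0.0773, 0.0052],
 [0.0052, 0.067]].

Step 3 — form the quadratic (x - mu)^T · Sigma^{-1} · (x - mu):
  Sigma^{-1} · (x - mu) = (-0.2474, -0.2165).
  (x - mu)^T · [Sigma^{-1} · (x - mu)] = (-3)·(-0.2474) + (-3)·(-0.2165) = 1.3918.

Step 4 — take square root: d = √(1.3918) ≈ 1.1797.

d(x, mu) = √(1.3918) ≈ 1.1797


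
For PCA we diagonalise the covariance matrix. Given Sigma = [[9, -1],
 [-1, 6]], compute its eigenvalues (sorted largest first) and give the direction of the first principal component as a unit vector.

Step 1 — characteristic polynomial of 2×2 Sigma:
  det(Sigma - λI) = λ² - trace · λ + det = 0.
  trace = 9 + 6 = 15, det = 9·6 - (-1)² = 53.
Step 2 — discriminant:
  Δ = trace² - 4·det = 225 - 212 = 13.
Step 3 — eigenvalues:
  λ = (trace ± √Δ)/2 = (15 ± 3.6056)/2,
  λ_1 = 9.3028,  λ_2 = 5.6972.

Step 4 — unit eigenvector for λ_1: solve (Sigma - λ_1 I)v = 0. First row:
  (9 - 9.3028)·v_x + (-1)·v_y = 0, i.e. (-0.3028)·v_x + (-1)·v_y = 0,
  so v ∝ (b, λ_1 - a) = (-1, 0.3028); multiply by -1 so the first entry is positive: u = (1, -0.3028).
  ||u|| = √((1)² + (-0.3028)²) = √(1.0917) ≈ 1.0448,
  v_1 = u/||u|| ≈ (0.9571, -0.2898) (||v_1|| = 1).

λ_1 = 9.3028,  λ_2 = 5.6972;  v_1 ≈ (0.9571, -0.2898)


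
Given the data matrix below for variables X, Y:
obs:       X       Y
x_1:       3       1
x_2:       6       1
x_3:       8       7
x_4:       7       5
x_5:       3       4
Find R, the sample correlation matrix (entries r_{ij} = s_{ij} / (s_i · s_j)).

Step 1 — column means:
  mean(X) = (3 + 6 + 8 + 7 + 3) / 5 = 27/5 = 5.4
  mean(Y) = (1 + 1 + 7 + 5 + 4) / 5 = 18/5 = 3.6

Step 2 — sample variances and covariances s[i,j] = (1/(n-1)) · Σ_k (x_{k,i} - mean_i) · (x_{k,j} - mean_j), with n-1 = 4:
  s[X,X] = ((-2.4)·(-2.4) + (0.6)·(0.6) + (2.6)·(2.6) + (1.6)·(1.6) + (-2.4)·(-2.4)) / 4 = 21.2/4 = 5.3
  s[X,Y] = ((-2.4)·(-2.6) + (0.6)·(-2.6) + (2.6)·(3.4) + (1.6)·(1.4) + (-2.4)·(0.4)) / 4 = 14.8/4 = 3.7
  s[Y,Y] = ((-2.6)·(-2.6) + (-2.6)·(-2.6) + (3.4)·(3.4) + (1.4)·(1.4) + (0.4)·(0.4)) / 4 = 27.2/4 = 6.8
  Sample standard deviations s_i = √(s[i,i]):
  s(X) = √(5.3) = 2.3022
  s(Y) = √(6.8) = 2.6077

Step 3 — r_{ij} = s_{ij} / (s_i · s_j):
  r[X,X] = 1 (diagonal).
  r[X,Y] = 3.7 / (2.3022 · 2.6077) = 3.7 / 6.0033 = 0.6163
  r[Y,Y] = 1 (diagonal).

R is symmetric with unit diagonal. Assembling:

R = [[1, 0.6163],
 [0.6163, 1]]


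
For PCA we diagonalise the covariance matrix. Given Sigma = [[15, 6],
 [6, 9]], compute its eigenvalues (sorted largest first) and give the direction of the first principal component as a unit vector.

Step 1 — characteristic polynomial of 2×2 Sigma:
  det(Sigma - λI) = λ² - trace · λ + det = 0.
  trace = 15 + 9 = 24, det = 15·9 - (6)² = 99.
Step 2 — discriminant:
  Δ = trace² - 4·det = 576 - 396 = 180.
Step 3 — eigenvalues:
  λ = (trace ± √Δ)/2 = (24 ± 13.4164)/2,
  λ_1 = 18.7082,  λ_2 = 5.2918.

Step 4 — unit eigenvector for λ_1: solve (Sigma - λ_1 I)v = 0. First row:
  (15 - 18.7082)·v_x + (6)·v_y = 0, i.e. (-3.7082)·v_x + (6)·v_y = 0,
  so v ∝ (b, λ_1 - a) = (6, 3.7082) = u.
  ||u|| = √((6)² + (3.7082)²) = √(49.7508) ≈ 7.0534,
  v_1 = u/||u|| ≈ (0.8507, 0.5257) (||v_1|| = 1).

λ_1 = 18.7082,  λ_2 = 5.2918;  v_1 ≈ (0.8507, 0.5257)


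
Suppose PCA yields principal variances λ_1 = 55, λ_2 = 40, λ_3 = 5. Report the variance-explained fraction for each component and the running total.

Step 1 — total variance = trace(Sigma) = Σ λ_i = 55 + 40 + 5 = 100.

Step 2 — fraction explained by component i = λ_i / Σ λ:
  PC1: 55/100 = 0.55
  PC2: 40/100 = 0.4
  PC3: 5/100 = 0.05

Step 3 — cumulative fraction after k components = (λ_1 + ... + λ_k) / Σ λ:
  k = 1: 55/100 = 0.55
  k = 2: (55 + 40)/100 = 95/100 = 0.95
  k = 3: (55 + 40 + 5)/100 = 100/100 = 1

Summary (fraction, with percent):

explained: PC1 0.55 (55%), PC2 0.4 (40%), PC3 0.05 (5%);  cumulative: 0.55, 0.95, 1


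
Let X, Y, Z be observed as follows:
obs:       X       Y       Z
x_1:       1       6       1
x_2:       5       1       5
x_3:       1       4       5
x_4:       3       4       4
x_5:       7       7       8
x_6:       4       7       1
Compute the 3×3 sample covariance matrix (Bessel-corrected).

Step 1 — column means:
  mean(X) = (1 + 5 + 1 + 3 + 7 + 4) / 6 = 21/6 = 3.5
  mean(Y) = (6 + 1 + 4 + 4 + 7 + 7) / 6 = 29/6 = 4.8333
  mean(Z) = (1 + 5 + 5 + 4 + 8 + 1) / 6 = 24/6 = 4

Step 2 — sample covariance S[i,j] = (1/(n-1)) · Σ_k (x_{k,i} - mean_i) · (x_{k,j} - mean_j), with n-1 = 5.
  S[X,X] = ((-2.5)·(-2.5) + (1.5)·(1.5) + (-2.5)·(-2.5) + (-0.5)·(-0.5) + (3.5)·(3.5) + (0.5)·(0.5)) / 5 = 27.5/5 = 5.5
  S[X,Y] = ((-2.5)·(1.1667) + (1.5)·(-3.8333) + (-2.5)·(-0.8333) + (-0.5)·(-0.8333) + (3.5)·(2.1667) + (0.5)·(2.1667)) / 5 = 2.5/5 = 0.5
  S[X,Z] = ((-2.5)·(-3) + (1.5)·(1) + (-2.5)·(1) + (-0.5)·(0) + (3.5)·(4) + (0.5)·(-3)) / 5 = 19/5 = 3.8
  S[Y,Y] = ((1.1667)·(1.1667) + (-3.8333)·(-3.8333) + (-0.8333)·(-0.8333) + (-0.8333)·(-0.8333) + (2.1667)·(2.1667) + (2.1667)·(2.1667)) / 5 = 26.8333/5 = 5.3667
  S[Y,Z] = ((1.1667)·(-3) + (-3.8333)·(1) + (-0.8333)·(1) + (-0.8333)·(0) + (2.1667)·(4) + (2.1667)·(-3)) / 5 = -6/5 = -1.2
  S[Z,Z] = ((-3)·(-3) + (1)·(1) + (1)·(1) + (0)·(0) + (4)·(4) + (-3)·(-3)) / 5 = 36/5 = 7.2

S is symmetric (S[j,i] = S[i,j]). Assembling:

S = [[5.5, 0.5, 3.8],
 [0.5, 5.3667, -1.2],
 [3.8, -1.2, 7.2]]


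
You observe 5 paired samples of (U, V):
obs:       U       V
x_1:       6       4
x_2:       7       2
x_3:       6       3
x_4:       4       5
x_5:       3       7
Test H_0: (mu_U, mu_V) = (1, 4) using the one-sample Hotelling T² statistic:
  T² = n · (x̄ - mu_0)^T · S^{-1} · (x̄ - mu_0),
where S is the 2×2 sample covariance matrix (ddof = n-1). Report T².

Step 1 — sample mean vector:
  mean(U) = (6 + 7 + 6 + 4 + 3) / 5 = 26/5 = 5.2
  mean(V) = (4 + 2 + 3 + 5 + 7) / 5 = 21/5 = 4.2
  x̄ = (5.2, 4.2),  deviation x̄ - mu_0 = (5.2, 4.2) - (1, 4) = (4.2, 0.2).

Step 2 — sample covariance matrix, S[i,j] = (1/(n-1)) · Σ_k (x_{k,i} - mean_i) · (x_{k,j} - mean_j), divisor n-1 = 4:
  S[U,U] = ((0.8)·(0.8) + (1.8)·(1.8) + (0.8)·(0.8) + (-1.2)·(-1.2) + (-2.2)·(-2.2)) / 4 = 10.8/4 = 2.7
  S[U,V] = ((0.8)·(-0.2) + (1.8)·(-2.2) + (0.8)·(-1.2) + (-1.2)·(0.8) + (-2.2)·(2.8)) / 4 = -12.2/4 = -3.05
  S[V,V] = ((-0.2)·(-0.2) + (-2.2)·(-2.2) + (-1.2)·(-1.2) + (0.8)·(0.8) + (2.8)·(2.8)) / 4 = 14.8/4 = 3.7
  S = [[2.7, -3.05],
 [-3.05, 3.7]].

Step 3 — invert S. det(S) = 2.7·3.7 - (-3.05)² = 0.6875.
  S^{-1} = (1/det) · [[d, -b], [-b, a]] = [[5.3818, 4.4364],
 [4.4364, 3.9273]].

Step 4 — quadratic form (x̄ - mu_0)^T · S^{-1} · (x̄ - mu_0):
  S^{-1} · (x̄ - mu_0) = (23.4909, 19.4182),
  (x̄ - mu_0)^T · [...] = (4.2)·(23.4909) + (0.2)·(19.4182) = 102.5455.

Step 5 — scale by n: T² = 5 · 102.5455 = 512.7273.

T² ≈ 512.7273


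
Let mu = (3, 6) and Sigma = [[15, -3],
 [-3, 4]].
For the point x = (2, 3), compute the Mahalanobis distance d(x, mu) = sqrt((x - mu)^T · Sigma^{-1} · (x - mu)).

Step 1 — centre the observation: (x - mu) = (-1, -3).

Step 2 — invert Sigma. det(Sigma) = 15·4 - (-3)² = 51.
  Sigma^{-1} = (1/det) · [[d, -b], [-b, a]] = [[0.0784, 0.0588],
 [0.0588, 0.2941]].

Step 3 — form the quadratic (x - mu)^T · Sigma^{-1} · (x - mu):
  Sigma^{-1} · (x - mu) = (-0.2549, -0.9412).
  (x - mu)^T · [Sigma^{-1} · (x - mu)] = (-1)·(-0.2549) + (-3)·(-0.9412) = 3.0784.

Step 4 — take square root: d = √(3.0784) ≈ 1.7545.

d(x, mu) = √(3.0784) ≈ 1.7545


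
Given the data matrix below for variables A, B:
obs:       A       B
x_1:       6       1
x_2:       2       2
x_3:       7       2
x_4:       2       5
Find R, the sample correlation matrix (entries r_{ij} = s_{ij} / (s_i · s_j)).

Step 1 — column means:
  mean(A) = (6 + 2 + 7 + 2) / 4 = 17/4 = 4.25
  mean(B) = (1 + 2 + 2 + 5) / 4 = 10/4 = 2.5

Step 2 — sample variances and covariances s[i,j] = (1/(n-1)) · Σ_k (x_{k,i} - mean_i) · (x_{k,j} - mean_j), with n-1 = 3:
  s[A,A] = ((1.75)·(1.75) + (-2.25)·(-2.25) + (2.75)·(2.75) + (-2.25)·(-2.25)) / 3 = 20.75/3 = 6.9167
  s[A,B] = ((1.75)·(-1.5) + (-2.25)·(-0.5) + (2.75)·(-0.5) + (-2.25)·(2.5)) / 3 = -8.5/3 = -2.8333
  s[B,B] = ((-1.5)·(-1.5) + (-0.5)·(-0.5) + (-0.5)·(-0.5) + (2.5)·(2.5)) / 3 = 9/3 = 3
  Sample standard deviations s_i = √(s[i,i]):
  s(A) = √(6.9167) = 2.63
  s(B) = √(3) = 1.7321

Step 3 — r_{ij} = s_{ij} / (s_i · s_j):
  r[A,A] = 1 (diagonal).
  r[A,B] = -2.8333 / (2.63 · 1.7321) = -2.8333 / 4.5552 = -0.622
  r[B,B] = 1 (diagonal).

R is symmetric with unit diagonal. Assembling:

R = [[1, -0.622],
 [-0.622, 1]]


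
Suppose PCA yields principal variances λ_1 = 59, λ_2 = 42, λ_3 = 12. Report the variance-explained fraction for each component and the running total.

Step 1 — total variance = trace(Sigma) = Σ λ_i = 59 + 42 + 12 = 113.

Step 2 — fraction explained by component i = λ_i / Σ λ:
  PC1: 59/113 = 0.5221
  PC2: 42/113 = 0.3717
  PC3: 12/113 = 0.1062

Step 3 — cumulative fraction after k components = (λ_1 + ... + λ_k) / Σ λ:
  k = 1: 59/113 = 0.5221
  k = 2: (59 + 42)/113 = 101/113 = 0.8938
  k = 3: (59 + 42 + 12)/113 = 113/113 = 1

Summary (fraction, with percent):

explained: PC1 0.5221 (52.21%), PC2 0.3717 (37.17%), PC3 0.1062 (10.62%);  cumulative: 0.5221, 0.8938, 1


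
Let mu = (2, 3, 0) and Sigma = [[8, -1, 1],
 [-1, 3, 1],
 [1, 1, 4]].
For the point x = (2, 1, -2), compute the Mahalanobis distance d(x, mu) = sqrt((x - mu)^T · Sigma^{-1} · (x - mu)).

Step 1 — centre the observation: (x - mu) = (0, -2, -2).

Step 2 — invert Sigma (cofactor / det for 3×3, or solve directly):
  Sigma^{-1} = [[0.1392, 0.0633, -0.0506],
 [0.0633, 0.3924, -0.1139],
 [-0.0506, -0.1139, 0.2911]].

Step 3 — form the quadratic (x - mu)^T · Sigma^{-1} · (x - mu):
  Sigma^{-1} · (x - mu) = (-0.0253, -0.557, -0.3544).
  (x - mu)^T · [Sigma^{-1} · (x - mu)] = (0)·(-0.0253) + (-2)·(-0.557) + (-2)·(-0.3544) = 1.8228.

Step 4 — take square root: d = √(1.8228) ≈ 1.3501.

d(x, mu) = √(1.8228) ≈ 1.3501


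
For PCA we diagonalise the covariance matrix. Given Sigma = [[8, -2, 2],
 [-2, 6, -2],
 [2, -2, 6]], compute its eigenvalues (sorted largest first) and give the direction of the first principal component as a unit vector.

Step 1 — characteristic polynomial p(λ) = det(λI - Sigma) = λ³ - tr·λ² + c_1·λ - det, where tr = trace, c_1 = sum of the principal 2×2 minors, det = det(Sigma):
  tr = 8 + 6 + 6 = 20,
  c_1 = (8·6 - (-2)²) + (8·6 - (2)²) + (6·6 - (-2)²) = 44 + 44 + 32 = 120,
  det = 8·(6·6 - (-2)²) - (-2)·((-2)·6 - (-2)·(2)) + (2)·((-2)·(-2) - 6·(2)) = 8·(32) - (-2)·(-8) + (2)·(-8) = 224.
  So p(λ) = λ³ - 20λ² + 120λ - 224.
Step 2 — look for an integer root (rational root theorem: any rational root is an integer divisor of 224). Testing λ = 4:
  p(4) = 64 - 320 + 480 - 224 = 0  ✓
  Dividing out (λ - 4): p(λ) = (λ - 4)(λ² - 16λ + 56).
Step 3 — remaining eigenvalues from the quadratic λ² - 16λ + 56 = 0:
  Δ = 16² - 4·56 = 256 - 224 = 32,  λ = (16 ± √32)/2 = (16 ± 5.6569)/2 ≈ 10.8284 or 5.1716.
  Sorted: λ_1 = 10.8284,  λ_2 = 5.1716,  λ_3 = 4  (check: sum = 20 = tr ✓).

Step 4 — unit eigenvector for λ_1 ≈ 10.8284: v spans the null space of (Sigma - λ_1 I), whose rows are
  r_1 = (-2.8284, -2, 2),  r_2 = (-2, -4.8284, -2),  r_3 = (2, -2, -4.8284).
  v is orthogonal to every row, so take v ∝ r_1 × r_2 = ((-2)·(-2) - (2)·(-4.8284), (2)·(-2) - (-2.8284)·(-2), (-2.8284)·(-4.8284) - (-2)·(-2)) ≈ (13.6569, -9.6569, 9.6569).
  Let u = (13.6569, -9.6569, 9.6569).
  ||u|| = √((13.6569)² + (-9.6569)² + (9.6569)²) = √(373.0193) ≈ 19.3137,  v_1 = u/||u|| ≈ (0.7071, -0.5, 0.5) (||v_1|| = 1).

λ_1 = 10.8284,  λ_2 = 5.1716,  λ_3 = 4;  v_1 ≈ (0.7071, -0.5, 0.5)


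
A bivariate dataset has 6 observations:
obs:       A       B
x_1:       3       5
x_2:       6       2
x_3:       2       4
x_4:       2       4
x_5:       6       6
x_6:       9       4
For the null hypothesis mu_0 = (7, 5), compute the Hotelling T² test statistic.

Step 1 — sample mean vector:
  mean(A) = (3 + 6 + 2 + 2 + 6 + 9) / 6 = 28/6 = 4.6667
  mean(B) = (5 + 2 + 4 + 4 + 6 + 4) / 6 = 25/6 = 4.1667
  x̄ = (4.6667, 4.1667),  deviation x̄ - mu_0 = (4.6667, 4.1667) - (7, 5) = (-2.3333, -0.8333).

Step 2 — sample covariance matrix, S[i,j] = (1/(n-1)) · Σ_k (x_{k,i} - mean_i) · (x_{k,j} - mean_j), divisor n-1 = 5:
  S[A,A] = ((-1.6667)·(-1.6667) + (1.3333)·(1.3333) + (-2.6667)·(-2.6667) + (-2.6667)·(-2.6667) + (1.3333)·(1.3333) + (4.3333)·(4.3333)) / 5 = 39.3333/5 = 7.8667
  S[A,B] = ((-1.6667)·(0.8333) + (1.3333)·(-2.1667) + (-2.6667)·(-0.1667) + (-2.6667)·(-0.1667) + (1.3333)·(1.8333) + (4.3333)·(-0.1667)) / 5 = -1.6667/5 = -0.3333
  S[B,B] = ((0.8333)·(0.8333) + (-2.1667)·(-2.1667) + (-0.1667)·(-0.1667) + (-0.1667)·(-0.1667) + (1.8333)·(1.8333) + (-0.1667)·(-0.1667)) / 5 = 8.8333/5 = 1.7667
  S = [[7.8667, -0.3333],
 [-0.3333, 1.7667]].

Step 3 — invert S. det(S) = 7.8667·1.7667 - (-0.3333)² = 13.7867.
  S^{-1} = (1/det) · [[d, -b], [-b, a]] = [[0.1281, 0.0242],
 [0.0242, 0.5706]].

Step 4 — quadratic form (x̄ - mu_0)^T · S^{-1} · (x̄ - mu_0):
  S^{-1} · (x̄ - mu_0) = (-0.3191, -0.5319),
  (x̄ - mu_0)^T · [...] = (-2.3333)·(-0.3191) + (-0.8333)·(-0.5319) = 1.1879.

Step 5 — scale by n: T² = 6 · 1.1879 = 7.1277.

T² ≈ 7.1277


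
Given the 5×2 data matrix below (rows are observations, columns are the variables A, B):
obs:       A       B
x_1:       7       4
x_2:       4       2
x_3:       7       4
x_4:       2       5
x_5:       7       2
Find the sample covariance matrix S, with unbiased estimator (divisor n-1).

Step 1 — column means:
  mean(A) = (7 + 4 + 7 + 2 + 7) / 5 = 27/5 = 5.4
  mean(B) = (4 + 2 + 4 + 5 + 2) / 5 = 17/5 = 3.4

Step 2 — sample covariance S[i,j] = (1/(n-1)) · Σ_k (x_{k,i} - mean_i) · (x_{k,j} - mean_j), with n-1 = 4.
  S[A,A] = ((1.6)·(1.6) + (-1.4)·(-1.4) + (1.6)·(1.6) + (-3.4)·(-3.4) + (1.6)·(1.6)) / 4 = 21.2/4 = 5.3
  S[A,B] = ((1.6)·(0.6) + (-1.4)·(-1.4) + (1.6)·(0.6) + (-3.4)·(1.6) + (1.6)·(-1.4)) / 4 = -3.8/4 = -0.95
  S[B,B] = ((0.6)·(0.6) + (-1.4)·(-1.4) + (0.6)·(0.6) + (1.6)·(1.6) + (-1.4)·(-1.4)) / 4 = 7.2/4 = 1.8

S is symmetric (S[j,i] = S[i,j]). Assembling:

S = [[5.3, -0.95],
 [-0.95, 1.8]]


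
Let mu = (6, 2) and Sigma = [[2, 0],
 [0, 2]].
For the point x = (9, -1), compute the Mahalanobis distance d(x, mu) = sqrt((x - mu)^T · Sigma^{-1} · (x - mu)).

Step 1 — centre the observation: (x - mu) = (3, -3).

Step 2 — invert Sigma. det(Sigma) = 2·2 - (0)² = 4.
  Sigma^{-1} = (1/det) · [[d, -b], [-b, a]] = [[0.5, 0],
 [0, 0.5]].

Step 3 — form the quadratic (x - mu)^T · Sigma^{-1} · (x - mu):
  Sigma^{-1} · (x - mu) = (1.5, -1.5).
  (x - mu)^T · [Sigma^{-1} · (x - mu)] = (3)·(1.5) + (-3)·(-1.5) = 9.

Step 4 — take square root: d = √(9) ≈ 3.

d(x, mu) = √(9) ≈ 3


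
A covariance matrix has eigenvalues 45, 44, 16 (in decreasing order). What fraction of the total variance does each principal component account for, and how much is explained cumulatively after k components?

Step 1 — total variance = trace(Sigma) = Σ λ_i = 45 + 44 + 16 = 105.

Step 2 — fraction explained by component i = λ_i / Σ λ:
  PC1: 45/105 = 0.4286
  PC2: 44/105 = 0.419
  PC3: 16/105 = 0.1524

Step 3 — cumulative fraction after k components = (λ_1 + ... + λ_k) / Σ λ:
  k = 1: 45/105 = 0.4286
  k = 2: (45 + 44)/105 = 89/105 = 0.8476
  k = 3: (45 + 44 + 16)/105 = 105/105 = 1

Summary (fraction, with percent):

explained: PC1 0.4286 (42.86%), PC2 0.419 (41.9%), PC3 0.1524 (15.24%);  cumulative: 0.4286, 0.8476, 1


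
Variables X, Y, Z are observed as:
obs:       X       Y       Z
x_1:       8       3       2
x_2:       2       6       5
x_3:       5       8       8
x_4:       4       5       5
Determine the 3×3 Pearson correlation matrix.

Step 1 — column means:
  mean(X) = (8 + 2 + 5 + 4) / 4 = 19/4 = 4.75
  mean(Y) = (3 + 6 + 8 + 5) / 4 = 22/4 = 5.5
  mean(Z) = (2 + 5 + 8 + 5) / 4 = 20/4 = 5

Step 2 — sample variances and covariances s[i,j] = (1/(n-1)) · Σ_k (x_{k,i} - mean_i) · (x_{k,j} - mean_j), with n-1 = 3:
  s[X,X] = ((3.25)·(3.25) + (-2.75)·(-2.75) + (0.25)·(0.25) + (-0.75)·(-0.75)) / 3 = 18.75/3 = 6.25
  s[X,Y] = ((3.25)·(-2.5) + (-2.75)·(0.5) + (0.25)·(2.5) + (-0.75)·(-0.5)) / 3 = -8.5/3 = -2.8333
  s[X,Z] = ((3.25)·(-3) + (-2.75)·(0) + (0.25)·(3) + (-0.75)·(0)) / 3 = -9/3 = -3
  s[Y,Y] = ((-2.5)·(-2.5) + (0.5)·(0.5) + (2.5)·(2.5) + (-0.5)·(-0.5)) / 3 = 13/3 = 4.3333
  s[Y,Z] = ((-2.5)·(-3) + (0.5)·(0) + (2.5)·(3) + (-0.5)·(0)) / 3 = 15/3 = 5
  s[Z,Z] = ((-3)·(-3) + (0)·(0) + (3)·(3) + (0)·(0)) / 3 = 18/3 = 6
  Sample standard deviations s_i = √(s[i,i]):
  s(X) = √(6.25) = 2.5
  s(Y) = √(4.3333) = 2.0817
  s(Z) = √(6) = 2.4495

Step 3 — r_{ij} = s_{ij} / (s_i · s_j):
  r[X,X] = 1 (diagonal).
  r[X,Y] = -2.8333 / (2.5 · 2.0817) = -2.8333 / 5.2042 = -0.5444
  r[X,Z] = -3 / (2.5 · 2.4495) = -3 / 6.1237 = -0.4899
  r[Y,Y] = 1 (diagonal).
  r[Y,Z] = 5 / (2.0817 · 2.4495) = 5 / 5.099 = 0.9806
  r[Z,Z] = 1 (diagonal).

R is symmetric with unit diagonal. Assembling:

R = [[1, -0.5444, -0.4899],
 [-0.5444, 1, 0.9806],
 [-0.4899, 0.9806, 1]]


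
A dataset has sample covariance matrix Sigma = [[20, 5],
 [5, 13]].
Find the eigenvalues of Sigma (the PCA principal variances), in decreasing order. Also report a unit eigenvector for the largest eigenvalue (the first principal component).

Step 1 — characteristic polynomial of 2×2 Sigma:
  det(Sigma - λI) = λ² - trace · λ + det = 0.
  trace = 20 + 13 = 33, det = 20·13 - (5)² = 235.
Step 2 — discriminant:
  Δ = trace² - 4·det = 1089 - 940 = 149.
Step 3 — eigenvalues:
  λ = (trace ± √Δ)/2 = (33 ± 12.2066)/2,
  λ_1 = 22.6033,  λ_2 = 10.3967.

Step 4 — unit eigenvector for λ_1: solve (Sigma - λ_1 I)v = 0. First row:
  (20 - 22.6033)·v_x + (5)·v_y = 0, i.e. (-2.6033)·v_x + (5)·v_y = 0,
  so v ∝ (b, λ_1 - a) = (5, 2.6033) = u.
  ||u|| = √((5)² + (2.6033)²) = √(31.7771) ≈ 5.6371,
  v_1 = u/||u|| ≈ (0.887, 0.4618) (||v_1|| = 1).

λ_1 = 22.6033,  λ_2 = 10.3967;  v_1 ≈ (0.887, 0.4618)


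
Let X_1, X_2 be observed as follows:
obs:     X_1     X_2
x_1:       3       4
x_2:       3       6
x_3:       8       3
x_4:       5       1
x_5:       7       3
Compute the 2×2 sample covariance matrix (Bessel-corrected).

Step 1 — column means:
  mean(X_1) = (3 + 3 + 8 + 5 + 7) / 5 = 26/5 = 5.2
  mean(X_2) = (4 + 6 + 3 + 1 + 3) / 5 = 17/5 = 3.4

Step 2 — sample covariance S[i,j] = (1/(n-1)) · Σ_k (x_{k,i} - mean_i) · (x_{k,j} - mean_j), with n-1 = 4.
  S[X_1,X_1] = ((-2.2)·(-2.2) + (-2.2)·(-2.2) + (2.8)·(2.8) + (-0.2)·(-0.2) + (1.8)·(1.8)) / 4 = 20.8/4 = 5.2
  S[X_1,X_2] = ((-2.2)·(0.6) + (-2.2)·(2.6) + (2.8)·(-0.4) + (-0.2)·(-2.4) + (1.8)·(-0.4)) / 4 = -8.4/4 = -2.1
  S[X_2,X_2] = ((0.6)·(0.6) + (2.6)·(2.6) + (-0.4)·(-0.4) + (-2.4)·(-2.4) + (-0.4)·(-0.4)) / 4 = 13.2/4 = 3.3

S is symmetric (S[j,i] = S[i,j]). Assembling:

S = [[5.2, -2.1],
 [-2.1, 3.3]]


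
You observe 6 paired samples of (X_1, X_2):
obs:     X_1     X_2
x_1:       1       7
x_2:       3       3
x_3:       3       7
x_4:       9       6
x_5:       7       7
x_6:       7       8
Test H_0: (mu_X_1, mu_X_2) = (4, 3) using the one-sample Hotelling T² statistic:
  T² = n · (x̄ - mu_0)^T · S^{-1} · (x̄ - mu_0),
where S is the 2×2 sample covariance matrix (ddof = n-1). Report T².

Step 1 — sample mean vector:
  mean(X_1) = (1 + 3 + 3 + 9 + 7 + 7) / 6 = 30/6 = 5
  mean(X_2) = (7 + 3 + 7 + 6 + 7 + 8) / 6 = 38/6 = 6.3333
  x̄ = (5, 6.3333),  deviation x̄ - mu_0 = (5, 6.3333) - (4, 3) = (1, 3.3333).

Step 2 — sample covariance matrix, S[i,j] = (1/(n-1)) · Σ_k (x_{k,i} - mean_i) · (x_{k,j} - mean_j), divisor n-1 = 5:
  S[X_1,X_1] = ((-4)·(-4) + (-2)·(-2) + (-2)·(-2) + (4)·(4) + (2)·(2) + (2)·(2)) / 5 = 48/5 = 9.6
  S[X_1,X_2] = ((-4)·(0.6667) + (-2)·(-3.3333) + (-2)·(0.6667) + (4)·(-0.3333) + (2)·(0.6667) + (2)·(1.6667)) / 5 = 6/5 = 1.2
  S[X_2,X_2] = ((0.6667)·(0.6667) + (-3.3333)·(-3.3333) + (0.6667)·(0.6667) + (-0.3333)·(-0.3333) + (0.6667)·(0.6667) + (1.6667)·(1.6667)) / 5 = 15.3333/5 = 3.0667
  S = [[9.6, 1.2],
 [1.2, 3.0667]].

Step 3 — invert S. det(S) = 9.6·3.0667 - (1.2)² = 28.
  S^{-1} = (1/det) · [[d, -b], [-b, a]] = [[0.1095, -0.0429],
 [-0.0429, 0.3429]].

Step 4 — quadratic form (x̄ - mu_0)^T · S^{-1} · (x̄ - mu_0):
  S^{-1} · (x̄ - mu_0) = (-0.0333, 1.1),
  (x̄ - mu_0)^T · [...] = (1)·(-0.0333) + (3.3333)·(1.1) = 3.6333.

Step 5 — scale by n: T² = 6 · 3.6333 = 21.8.

T² ≈ 21.8


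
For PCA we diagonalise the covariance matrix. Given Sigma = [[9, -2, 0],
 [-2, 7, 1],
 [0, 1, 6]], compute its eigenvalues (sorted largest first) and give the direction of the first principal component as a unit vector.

Step 1 — characteristic polynomial p(λ) = det(λI - Sigma) = λ³ - tr·λ² + c_1·λ - det, where tr = trace, c_1 = sum of the principal 2×2 minors, det = det(Sigma):
  tr = 9 + 7 + 6 = 22,
  c_1 = (9·7 - (-2)²) + (9·6 - (0)²) + (7·6 - (1)²) = 59 + 54 + 41 = 154,
  det = 9·(7·6 - (1)²) - (-2)·((-2)·6 - (1)·(0)) + (0)·((-2)·(1) - 7·(0)) = 9·(41) - (-2)·(-12) + (0)·(-2) = 345.
  So p(λ) = λ³ - 22λ² + 154λ - 345.
Step 2 — look for an integer root (rational root theorem: any rational root is an integer divisor of 345). Testing λ = 5:
  p(5) = 125 - 550 + 770 - 345 = 0  ✓
  Dividing out (λ - 5): p(λ) = (λ - 5)(λ² - 17λ + 69).
Step 3 — remaining eigenvalues from the quadratic λ² - 17λ + 69 = 0:
  Δ = 17² - 4·69 = 289 - 276 = 13,  λ = (17 ± √13)/2 = (17 ± 3.6056)/2 ≈ 10.3028 or 6.6972.
  Sorted: λ_1 = 10.3028,  λ_2 = 6.6972,  λ_3 = 5  (check: sum = 22 = tr ✓).

Step 4 — unit eigenvector for λ_1 ≈ 10.3028: v spans the null space of (Sigma - λ_1 I), whose rows are
  r_1 = (-1.3028, -2, 0),  r_2 = (-2, -3.3028, 1),  r_3 = (0, 1, -4.3028).
  v is orthogonal to every row, so take v ∝ r_1 × r_2 = ((-2)·(1) - (0)·(-3.3028), (0)·(-2) - (-1.3028)·(1), (-1.3028)·(-3.3028) - (-2)·(-2)) ≈ (-2, 1.3028, 0.3028).
  Rescale (multiply by -1 so the first nonzero entry is positive): u = (2, -1.3028, -0.3028).
  ||u|| = √((2)² + (-1.3028)² + (-0.3028)²) = √(5.7889) ≈ 2.406,  v_1 = u/||u|| ≈ (0.8313, -0.5415, -0.1258) (||v_1|| = 1).

λ_1 = 10.3028,  λ_2 = 6.6972,  λ_3 = 5;  v_1 ≈ (0.8313, -0.5415, -0.1258)


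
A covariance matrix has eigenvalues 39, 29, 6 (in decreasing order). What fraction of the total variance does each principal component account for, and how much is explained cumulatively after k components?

Step 1 — total variance = trace(Sigma) = Σ λ_i = 39 + 29 + 6 = 74.

Step 2 — fraction explained by component i = λ_i / Σ λ:
  PC1: 39/74 = 0.527
  PC2: 29/74 = 0.3919
  PC3: 6/74 = 0.0811

Step 3 — cumulative fraction after k components = (λ_1 + ... + λ_k) / Σ λ:
  k = 1: 39/74 = 0.527
  k = 2: (39 + 29)/74 = 68/74 = 0.9189
  k = 3: (39 + 29 + 6)/74 = 74/74 = 1

Summary (fraction, with percent):

explained: PC1 0.527 (52.7%), PC2 0.3919 (39.19%), PC3 0.0811 (8.11%);  cumulative: 0.527, 0.9189, 1


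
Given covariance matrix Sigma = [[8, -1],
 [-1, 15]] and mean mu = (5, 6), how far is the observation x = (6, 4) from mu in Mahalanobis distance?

Step 1 — centre the observation: (x - mu) = (1, -2).

Step 2 — invert Sigma. det(Sigma) = 8·15 - (-1)² = 119.
  Sigma^{-1} = (1/det) · [[d, -b], [-b, a]] = [[0.1261, 0.0084],
 [0.0084, 0.0672]].

Step 3 — form the quadratic (x - mu)^T · Sigma^{-1} · (x - mu):
  Sigma^{-1} · (x - mu) = (0.1092, -0.1261).
  (x - mu)^T · [Sigma^{-1} · (x - mu)] = (1)·(0.1092) + (-2)·(-0.1261) = 0.3613.

Step 4 — take square root: d = √(0.3613) ≈ 0.6011.

d(x, mu) = √(0.3613) ≈ 0.6011


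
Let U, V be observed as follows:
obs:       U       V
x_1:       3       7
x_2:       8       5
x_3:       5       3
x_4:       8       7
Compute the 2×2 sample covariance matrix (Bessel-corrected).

Step 1 — column means:
  mean(U) = (3 + 8 + 5 + 8) / 4 = 24/4 = 6
  mean(V) = (7 + 5 + 3 + 7) / 4 = 22/4 = 5.5

Step 2 — sample covariance S[i,j] = (1/(n-1)) · Σ_k (x_{k,i} - mean_i) · (x_{k,j} - mean_j), with n-1 = 3.
  S[U,U] = ((-3)·(-3) + (2)·(2) + (-1)·(-1) + (2)·(2)) / 3 = 18/3 = 6
  S[U,V] = ((-3)·(1.5) + (2)·(-0.5) + (-1)·(-2.5) + (2)·(1.5)) / 3 = 0/3 = 0
  S[V,V] = ((1.5)·(1.5) + (-0.5)·(-0.5) + (-2.5)·(-2.5) + (1.5)·(1.5)) / 3 = 11/3 = 3.6667

S is symmetric (S[j,i] = S[i,j]). Assembling:

S = [[6, 0],
 [0, 3.6667]]


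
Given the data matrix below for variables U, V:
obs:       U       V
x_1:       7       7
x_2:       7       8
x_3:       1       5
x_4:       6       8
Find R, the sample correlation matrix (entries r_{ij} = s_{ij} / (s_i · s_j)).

Step 1 — column means:
  mean(U) = (7 + 7 + 1 + 6) / 4 = 21/4 = 5.25
  mean(V) = (7 + 8 + 5 + 8) / 4 = 28/4 = 7

Step 2 — sample variances and covariances s[i,j] = (1/(n-1)) · Σ_k (x_{k,i} - mean_i) · (x_{k,j} - mean_j), with n-1 = 3:
  s[U,U] = ((1.75)·(1.75) + (1.75)·(1.75) + (-4.25)·(-4.25) + (0.75)·(0.75)) / 3 = 24.75/3 = 8.25
  s[U,V] = ((1.75)·(0) + (1.75)·(1) + (-4.25)·(-2) + (0.75)·(1)) / 3 = 11/3 = 3.6667
  s[V,V] = ((0)·(0) + (1)·(1) + (-2)·(-2) + (1)·(1)) / 3 = 6/3 = 2
  Sample standard deviations s_i = √(s[i,i]):
  s(U) = √(8.25) = 2.8723
  s(V) = √(2) = 1.4142

Step 3 — r_{ij} = s_{ij} / (s_i · s_j):
  r[U,U] = 1 (diagonal).
  r[U,V] = 3.6667 / (2.8723 · 1.4142) = 3.6667 / 4.062 = 0.9027
  r[V,V] = 1 (diagonal).

R is symmetric with unit diagonal. Assembling:

R = [[1, 0.9027],
 [0.9027, 1]]


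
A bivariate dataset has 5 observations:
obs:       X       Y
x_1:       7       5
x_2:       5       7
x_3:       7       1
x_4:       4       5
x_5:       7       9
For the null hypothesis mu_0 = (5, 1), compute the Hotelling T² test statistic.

Step 1 — sample mean vector:
  mean(X) = (7 + 5 + 7 + 4 + 7) / 5 = 30/5 = 6
  mean(Y) = (5 + 7 + 1 + 5 + 9) / 5 = 27/5 = 5.4
  x̄ = (6, 5.4),  deviation x̄ - mu_0 = (6, 5.4) - (5, 1) = (1, 4.4).

Step 2 — sample covariance matrix, S[i,j] = (1/(n-1)) · Σ_k (x_{k,i} - mean_i) · (x_{k,j} - mean_j), divisor n-1 = 4:
  S[X,X] = ((1)·(1) + (-1)·(-1) + (1)·(1) + (-2)·(-2) + (1)·(1)) / 4 = 8/4 = 2
  S[X,Y] = ((1)·(-0.4) + (-1)·(1.6) + (1)·(-4.4) + (-2)·(-0.4) + (1)·(3.6)) / 4 = -2/4 = -0.5
  S[Y,Y] = ((-0.4)·(-0.4) + (1.6)·(1.6) + (-4.4)·(-4.4) + (-0.4)·(-0.4) + (3.6)·(3.6)) / 4 = 35.2/4 = 8.8
  S = [[2, -0.5],
 [-0.5, 8.8]].

Step 3 — invert S. det(S) = 2·8.8 - (-0.5)² = 17.35.
  S^{-1} = (1/det) · [[d, -b], [-b, a]] = [[0.5072, 0.0288],
 [0.0288, 0.1153]].

Step 4 — quadratic form (x̄ - mu_0)^T · S^{-1} · (x̄ - mu_0):
  S^{-1} · (x̄ - mu_0) = (0.634, 0.536),
  (x̄ - mu_0)^T · [...] = (1)·(0.634) + (4.4)·(0.536) = 2.9925.

Step 5 — scale by n: T² = 5 · 2.9925 = 14.9625.

T² ≈ 14.9625


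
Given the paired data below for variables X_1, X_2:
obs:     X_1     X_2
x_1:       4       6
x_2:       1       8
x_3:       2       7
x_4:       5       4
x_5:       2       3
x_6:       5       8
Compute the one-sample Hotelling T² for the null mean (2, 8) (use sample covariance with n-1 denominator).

Step 1 — sample mean vector:
  mean(X_1) = (4 + 1 + 2 + 5 + 2 + 5) / 6 = 19/6 = 3.1667
  mean(X_2) = (6 + 8 + 7 + 4 + 3 + 8) / 6 = 36/6 = 6
  x̄ = (3.1667, 6),  deviation x̄ - mu_0 = (3.1667, 6) - (2, 8) = (1.1667, -2).

Step 2 — sample covariance matrix, S[i,j] = (1/(n-1)) · Σ_k (x_{k,i} - mean_i) · (x_{k,j} - mean_j), divisor n-1 = 5:
  S[X_1,X_1] = ((0.8333)·(0.8333) + (-2.1667)·(-2.1667) + (-1.1667)·(-1.1667) + (1.8333)·(1.8333) + (-1.1667)·(-1.1667) + (1.8333)·(1.8333)) / 5 = 14.8333/5 = 2.9667
  S[X_1,X_2] = ((0.8333)·(0) + (-2.1667)·(2) + (-1.1667)·(1) + (1.8333)·(-2) + (-1.1667)·(-3) + (1.8333)·(2)) / 5 = -2/5 = -0.4
  S[X_2,X_2] = ((0)·(0) + (2)·(2) + (1)·(1) + (-2)·(-2) + (-3)·(-3) + (2)·(2)) / 5 = 22/5 = 4.4
  S = [[2.9667, -0.4],
 [-0.4, 4.4]].

Step 3 — invert S. det(S) = 2.9667·4.4 - (-0.4)² = 12.8933.
  S^{-1} = (1/det) · [[d, -b], [-b, a]] = [[0.3413, 0.031],
 [0.031, 0.2301]].

Step 4 — quadratic form (x̄ - mu_0)^T · S^{-1} · (x̄ - mu_0):
  S^{-1} · (x̄ - mu_0) = (0.3361, -0.424),
  (x̄ - mu_0)^T · [...] = (1.1667)·(0.3361) + (-2)·(-0.424) = 1.2401.

Step 5 — scale by n: T² = 6 · 1.2401 = 7.4405.

T² ≈ 7.4405


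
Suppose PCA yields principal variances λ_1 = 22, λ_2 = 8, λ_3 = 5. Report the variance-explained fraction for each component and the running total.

Step 1 — total variance = trace(Sigma) = Σ λ_i = 22 + 8 + 5 = 35.

Step 2 — fraction explained by component i = λ_i / Σ λ:
  PC1: 22/35 = 0.6286
  PC2: 8/35 = 0.2286
  PC3: 5/35 = 0.1429

Step 3 — cumulative fraction after k components = (λ_1 + ... + λ_k) / Σ λ:
  k = 1: 22/35 = 0.6286
  k = 2: (22 + 8)/35 = 30/35 = 0.8571
  k = 3: (22 + 8 + 5)/35 = 35/35 = 1

Summary (fraction, with percent):

explained: PC1 0.6286 (62.86%), PC2 0.2286 (22.86%), PC3 0.1429 (14.29%);  cumulative: 0.6286, 0.8571, 1


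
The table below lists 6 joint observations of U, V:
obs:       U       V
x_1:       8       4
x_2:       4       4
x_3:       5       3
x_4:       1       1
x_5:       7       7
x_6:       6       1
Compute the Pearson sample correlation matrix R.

Step 1 — column means:
  mean(U) = (8 + 4 + 5 + 1 + 7 + 6) / 6 = 31/6 = 5.1667
  mean(V) = (4 + 4 + 3 + 1 + 7 + 1) / 6 = 20/6 = 3.3333

Step 2 — sample variances and covariances s[i,j] = (1/(n-1)) · Σ_k (x_{k,i} - mean_i) · (x_{k,j} - mean_j), with n-1 = 5:
  s[U,U] = ((2.8333)·(2.8333) + (-1.1667)·(-1.1667) + (-0.1667)·(-0.1667) + (-4.1667)·(-4.1667) + (1.8333)·(1.8333) + (0.8333)·(0.8333)) / 5 = 30.8333/5 = 6.1667
  s[U,V] = ((2.8333)·(0.6667) + (-1.1667)·(0.6667) + (-0.1667)·(-0.3333) + (-4.1667)·(-2.3333) + (1.8333)·(3.6667) + (0.8333)·(-2.3333)) / 5 = 15.6667/5 = 3.1333
  s[V,V] = ((0.6667)·(0.6667) + (0.6667)·(0.6667) + (-0.3333)·(-0.3333) + (-2.3333)·(-2.3333) + (3.6667)·(3.6667) + (-2.3333)·(-2.3333)) / 5 = 25.3333/5 = 5.0667
  Sample standard deviations s_i = √(s[i,i]):
  s(U) = √(6.1667) = 2.4833
  s(V) = √(5.0667) = 2.2509

Step 3 — r_{ij} = s_{ij} / (s_i · s_j):
  r[U,U] = 1 (diagonal).
  r[U,V] = 3.1333 / (2.4833 · 2.2509) = 3.1333 / 5.5897 = 0.5606
  r[V,V] = 1 (diagonal).

R is symmetric with unit diagonal. Assembling:

R = [[1, 0.5606],
 [0.5606, 1]]
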